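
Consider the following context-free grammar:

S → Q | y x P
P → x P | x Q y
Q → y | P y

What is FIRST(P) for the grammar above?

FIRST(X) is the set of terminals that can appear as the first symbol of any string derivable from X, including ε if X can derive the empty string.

We compute FIRST(P) using the standard algorithm.
FIRST(P) = {x}
FIRST(Q) = {x, y}
FIRST(S) = {x, y}
Therefore, FIRST(P) = {x}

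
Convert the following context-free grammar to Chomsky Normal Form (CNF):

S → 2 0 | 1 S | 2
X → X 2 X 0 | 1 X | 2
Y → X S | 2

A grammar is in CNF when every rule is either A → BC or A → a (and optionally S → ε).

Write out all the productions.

T2 → 2; T0 → 0; T1 → 1; S → 2; X → 2; Y → 2; S → T2 T0; S → T1 S; X → X X0; X0 → T2 X1; X1 → X T0; X → T1 X; Y → X S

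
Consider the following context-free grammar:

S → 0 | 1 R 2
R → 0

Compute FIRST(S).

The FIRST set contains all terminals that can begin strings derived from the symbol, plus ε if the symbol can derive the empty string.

We compute FIRST(S) using the standard algorithm.
FIRST(R) = {0}
FIRST(S) = {0, 1}
Therefore, FIRST(S) = {0, 1}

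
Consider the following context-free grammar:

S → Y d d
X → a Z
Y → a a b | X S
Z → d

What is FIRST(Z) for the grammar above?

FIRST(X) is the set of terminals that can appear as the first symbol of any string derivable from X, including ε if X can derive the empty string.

We compute FIRST(Z) using the standard algorithm.
FIRST(S) = {a}
FIRST(X) = {a}
FIRST(Y) = {a}
FIRST(Z) = {d}
Therefore, FIRST(Z) = {d}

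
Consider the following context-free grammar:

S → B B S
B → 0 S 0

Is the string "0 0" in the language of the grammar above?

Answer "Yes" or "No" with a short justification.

No - no valid derivation exists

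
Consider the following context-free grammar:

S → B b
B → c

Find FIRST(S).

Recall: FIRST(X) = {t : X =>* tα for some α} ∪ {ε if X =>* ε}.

We compute FIRST(S) using the standard algorithm.
FIRST(B) = {c}
FIRST(S) = {c}
Therefore, FIRST(S) = {c}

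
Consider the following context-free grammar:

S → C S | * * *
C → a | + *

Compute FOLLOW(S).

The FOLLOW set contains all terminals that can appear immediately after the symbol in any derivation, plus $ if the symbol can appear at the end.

We compute FOLLOW(S) using the standard algorithm.
FOLLOW(S) starts with {$}.
FIRST(C) = {+, a}
FIRST(S) = {*, +, a}
FOLLOW(C) = {*, +, a}
FOLLOW(S) = {$}
Therefore, FOLLOW(S) = {$}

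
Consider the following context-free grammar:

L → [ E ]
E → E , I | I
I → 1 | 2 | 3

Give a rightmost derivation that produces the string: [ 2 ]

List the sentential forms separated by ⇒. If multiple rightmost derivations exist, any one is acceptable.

L ⇒ [ E ] ⇒ [ I ] ⇒ [ 2 ]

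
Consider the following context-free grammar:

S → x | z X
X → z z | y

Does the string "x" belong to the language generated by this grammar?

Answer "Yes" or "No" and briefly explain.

Yes - a valid derivation exists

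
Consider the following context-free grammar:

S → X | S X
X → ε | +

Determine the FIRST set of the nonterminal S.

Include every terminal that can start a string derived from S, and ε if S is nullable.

We compute FIRST(S) using the standard algorithm.
FIRST(S) = {+, ε}
FIRST(X) = {+, ε}
Therefore, FIRST(S) = {+, ε}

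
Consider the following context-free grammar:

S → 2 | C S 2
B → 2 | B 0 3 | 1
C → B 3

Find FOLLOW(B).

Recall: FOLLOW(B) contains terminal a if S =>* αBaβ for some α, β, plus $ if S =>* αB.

We compute FOLLOW(B) using the standard algorithm.
FOLLOW(S) starts with {$}.
FIRST(B) = {1, 2}
FIRST(C) = {1, 2}
FIRST(S) = {1, 2}
FOLLOW(B) = {0, 3}
FOLLOW(C) = {1, 2}
FOLLOW(S) = {$, 2}
Therefore, FOLLOW(B) = {0, 3}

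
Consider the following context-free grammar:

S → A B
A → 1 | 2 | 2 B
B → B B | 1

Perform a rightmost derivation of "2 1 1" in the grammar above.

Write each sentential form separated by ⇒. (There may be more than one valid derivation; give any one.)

S ⇒ A B ⇒ A 1 ⇒ 2 B 1 ⇒ 2 1 1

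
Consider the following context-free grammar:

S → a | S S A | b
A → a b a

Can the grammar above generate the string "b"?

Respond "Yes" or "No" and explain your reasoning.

Yes - a valid derivation exists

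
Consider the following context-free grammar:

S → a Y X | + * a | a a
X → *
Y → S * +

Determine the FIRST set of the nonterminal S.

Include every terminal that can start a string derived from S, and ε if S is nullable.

We compute FIRST(S) using the standard algorithm.
FIRST(S) = {+, a}
FIRST(X) = {*}
FIRST(Y) = {+, a}
Therefore, FIRST(S) = {+, a}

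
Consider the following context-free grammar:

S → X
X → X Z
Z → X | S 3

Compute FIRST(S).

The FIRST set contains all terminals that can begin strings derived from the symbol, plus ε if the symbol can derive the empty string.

We compute FIRST(S) using the standard algorithm.
FIRST(S) = {}
FIRST(X) = {}
FIRST(Z) = {}
Therefore, FIRST(S) = {}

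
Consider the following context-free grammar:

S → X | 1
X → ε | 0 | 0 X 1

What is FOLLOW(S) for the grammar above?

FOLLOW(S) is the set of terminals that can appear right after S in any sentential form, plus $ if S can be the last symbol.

We compute FOLLOW(S) using the standard algorithm.
FOLLOW(S) starts with {$}.
FIRST(S) = {0, 1, ε}
FIRST(X) = {0, ε}
FOLLOW(S) = {$}
FOLLOW(X) = {$, 1}
Therefore, FOLLOW(S) = {$}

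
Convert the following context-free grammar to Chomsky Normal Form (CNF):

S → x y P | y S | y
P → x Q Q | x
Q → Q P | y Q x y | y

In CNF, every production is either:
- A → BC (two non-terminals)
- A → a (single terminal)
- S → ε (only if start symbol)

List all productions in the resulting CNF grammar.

TX → x; TY → y; S → y; P → x; Q → y; S → TX X0; X0 → TY P; S → TY S; P → TX X1; X1 → Q Q; Q → Q P; Q → TY X2; X2 → Q X3; X3 → TX TY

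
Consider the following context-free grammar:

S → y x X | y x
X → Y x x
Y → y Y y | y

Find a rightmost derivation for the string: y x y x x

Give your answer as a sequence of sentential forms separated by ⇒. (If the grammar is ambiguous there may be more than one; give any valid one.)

S ⇒ y x X ⇒ y x Y x x ⇒ y x y x x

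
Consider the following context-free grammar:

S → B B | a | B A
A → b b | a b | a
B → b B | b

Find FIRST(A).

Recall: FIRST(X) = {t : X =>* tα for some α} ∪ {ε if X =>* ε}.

We compute FIRST(A) using the standard algorithm.
FIRST(A) = {a, b}
FIRST(B) = {b}
FIRST(S) = {a, b}
Therefore, FIRST(A) = {a, b}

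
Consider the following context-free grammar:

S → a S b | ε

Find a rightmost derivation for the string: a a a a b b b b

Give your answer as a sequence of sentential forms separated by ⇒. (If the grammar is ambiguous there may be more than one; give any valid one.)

S ⇒ a S b ⇒ a a S b b ⇒ a a a S b b b ⇒ a a a a S b b b b ⇒ a a a a b b b b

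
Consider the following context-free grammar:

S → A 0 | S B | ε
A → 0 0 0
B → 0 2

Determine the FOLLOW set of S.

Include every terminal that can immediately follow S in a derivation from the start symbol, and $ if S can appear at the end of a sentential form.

We compute FOLLOW(S) using the standard algorithm.
FOLLOW(S) starts with {$}.
FIRST(A) = {0}
FIRST(B) = {0}
FIRST(S) = {0, ε}
FOLLOW(A) = {0}
FOLLOW(B) = {$, 0}
FOLLOW(S) = {$, 0}
Therefore, FOLLOW(S) = {$, 0}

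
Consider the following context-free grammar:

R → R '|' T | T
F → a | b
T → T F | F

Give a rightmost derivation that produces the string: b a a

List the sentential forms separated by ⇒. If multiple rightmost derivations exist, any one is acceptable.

R ⇒ T ⇒ T F ⇒ T a ⇒ T F a ⇒ T a a ⇒ F a a ⇒ b a a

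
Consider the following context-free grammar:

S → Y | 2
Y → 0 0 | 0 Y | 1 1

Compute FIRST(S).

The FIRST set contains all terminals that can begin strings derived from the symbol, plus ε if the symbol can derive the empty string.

We compute FIRST(S) using the standard algorithm.
FIRST(S) = {0, 1, 2}
FIRST(Y) = {0, 1}
Therefore, FIRST(S) = {0, 1, 2}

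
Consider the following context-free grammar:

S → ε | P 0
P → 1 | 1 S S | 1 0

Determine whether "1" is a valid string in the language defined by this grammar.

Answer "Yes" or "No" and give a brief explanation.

No - no valid derivation exists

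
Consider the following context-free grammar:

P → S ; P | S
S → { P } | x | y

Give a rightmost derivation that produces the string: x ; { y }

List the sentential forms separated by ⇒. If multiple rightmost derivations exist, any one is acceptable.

P ⇒ S ; P ⇒ S ; S ⇒ S ; { P } ⇒ S ; { S } ⇒ S ; { y } ⇒ x ; { y }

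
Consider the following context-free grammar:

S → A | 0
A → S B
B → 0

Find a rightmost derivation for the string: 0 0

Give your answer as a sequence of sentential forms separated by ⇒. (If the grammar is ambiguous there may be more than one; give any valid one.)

S ⇒ A ⇒ S B ⇒ S 0 ⇒ 0 0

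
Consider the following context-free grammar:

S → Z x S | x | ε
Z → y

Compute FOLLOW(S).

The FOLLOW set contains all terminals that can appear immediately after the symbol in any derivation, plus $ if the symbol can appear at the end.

We compute FOLLOW(S) using the standard algorithm.
FOLLOW(S) starts with {$}.
FIRST(S) = {x, y, ε}
FIRST(Z) = {y}
FOLLOW(S) = {$}
FOLLOW(Z) = {x}
Therefore, FOLLOW(S) = {$}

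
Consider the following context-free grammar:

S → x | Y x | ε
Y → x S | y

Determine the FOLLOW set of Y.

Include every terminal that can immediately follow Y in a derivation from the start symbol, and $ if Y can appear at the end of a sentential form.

We compute FOLLOW(Y) using the standard algorithm.
FOLLOW(S) starts with {$}.
FIRST(S) = {x, y, ε}
FIRST(Y) = {x, y}
FOLLOW(S) = {$, x}
FOLLOW(Y) = {x}
Therefore, FOLLOW(Y) = {x}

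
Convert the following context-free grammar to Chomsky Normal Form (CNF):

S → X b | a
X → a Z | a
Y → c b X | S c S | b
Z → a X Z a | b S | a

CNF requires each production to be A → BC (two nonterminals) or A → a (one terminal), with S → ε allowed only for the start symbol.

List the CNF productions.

TB → b; S → a; TA → a; X → a; TC → c; Y → b; Z → a; S → X TB; X → TA Z; Y → TC X0; X0 → TB X; Y → S X1; X1 → TC S; Z → TA X2; X2 → X X3; X3 → Z TA; Z → TB S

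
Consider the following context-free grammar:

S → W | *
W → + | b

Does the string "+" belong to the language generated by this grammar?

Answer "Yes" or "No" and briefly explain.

Yes - a valid derivation exists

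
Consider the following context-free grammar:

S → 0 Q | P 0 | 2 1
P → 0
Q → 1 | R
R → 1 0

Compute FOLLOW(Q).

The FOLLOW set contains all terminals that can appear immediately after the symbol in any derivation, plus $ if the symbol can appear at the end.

We compute FOLLOW(Q) using the standard algorithm.
FOLLOW(S) starts with {$}.
FIRST(P) = {0}
FIRST(Q) = {1}
FIRST(R) = {1}
FIRST(S) = {0, 2}
FOLLOW(P) = {0}
FOLLOW(Q) = {$}
FOLLOW(R) = {$}
FOLLOW(S) = {$}
Therefore, FOLLOW(Q) = {$}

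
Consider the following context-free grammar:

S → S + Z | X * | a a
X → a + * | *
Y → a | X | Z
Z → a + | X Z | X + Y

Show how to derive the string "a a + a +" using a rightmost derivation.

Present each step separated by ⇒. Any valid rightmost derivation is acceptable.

S ⇒ S + Z ⇒ S + a + ⇒ a a + a +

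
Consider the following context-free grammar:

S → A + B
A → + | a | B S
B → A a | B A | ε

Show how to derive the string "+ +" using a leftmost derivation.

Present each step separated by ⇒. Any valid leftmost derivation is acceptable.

S ⇒ A + B ⇒ + + B ⇒ + +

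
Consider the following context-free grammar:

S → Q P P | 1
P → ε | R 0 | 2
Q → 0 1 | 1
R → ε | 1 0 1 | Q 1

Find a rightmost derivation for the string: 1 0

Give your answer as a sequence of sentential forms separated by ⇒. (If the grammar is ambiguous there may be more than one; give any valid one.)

S ⇒ Q P P ⇒ Q P ⇒ Q R 0 ⇒ Q 0 ⇒ 1 0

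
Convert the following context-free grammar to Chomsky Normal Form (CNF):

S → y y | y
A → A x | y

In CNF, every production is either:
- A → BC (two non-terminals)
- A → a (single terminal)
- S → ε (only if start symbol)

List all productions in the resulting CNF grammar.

TY → y; S → y; TX → x; A → y; S → TY TY; A → A TX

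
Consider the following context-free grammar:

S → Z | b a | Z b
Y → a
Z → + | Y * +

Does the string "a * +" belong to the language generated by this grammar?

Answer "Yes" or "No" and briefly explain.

Yes - a valid derivation exists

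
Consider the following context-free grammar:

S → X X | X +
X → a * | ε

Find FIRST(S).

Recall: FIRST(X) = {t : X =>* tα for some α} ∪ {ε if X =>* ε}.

We compute FIRST(S) using the standard algorithm.
FIRST(S) = {+, a, ε}
FIRST(X) = {a, ε}
Therefore, FIRST(S) = {+, a, ε}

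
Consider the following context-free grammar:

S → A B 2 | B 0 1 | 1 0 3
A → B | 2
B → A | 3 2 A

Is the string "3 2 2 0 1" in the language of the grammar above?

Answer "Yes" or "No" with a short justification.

Yes - a valid derivation exists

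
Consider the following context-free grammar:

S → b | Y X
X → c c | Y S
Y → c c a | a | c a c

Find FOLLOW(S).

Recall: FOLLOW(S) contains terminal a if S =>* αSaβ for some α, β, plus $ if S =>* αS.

We compute FOLLOW(S) using the standard algorithm.
FOLLOW(S) starts with {$}.
FIRST(S) = {a, b, c}
FIRST(X) = {a, c}
FIRST(Y) = {a, c}
FOLLOW(S) = {$}
FOLLOW(X) = {$}
FOLLOW(Y) = {a, b, c}
Therefore, FOLLOW(S) = {$}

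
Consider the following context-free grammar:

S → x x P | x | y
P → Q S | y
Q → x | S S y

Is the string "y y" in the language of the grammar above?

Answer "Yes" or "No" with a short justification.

No - no valid derivation exists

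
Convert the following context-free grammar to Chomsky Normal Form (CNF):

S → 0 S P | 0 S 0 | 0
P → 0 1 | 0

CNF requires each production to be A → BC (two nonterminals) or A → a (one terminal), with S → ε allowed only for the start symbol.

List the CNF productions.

T0 → 0; S → 0; T1 → 1; P → 0; S → T0 X0; X0 → S P; S → T0 X1; X1 → S T0; P → T0 T1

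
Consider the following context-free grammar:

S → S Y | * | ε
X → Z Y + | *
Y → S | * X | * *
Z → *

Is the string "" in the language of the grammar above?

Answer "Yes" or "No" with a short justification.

Yes - a valid derivation exists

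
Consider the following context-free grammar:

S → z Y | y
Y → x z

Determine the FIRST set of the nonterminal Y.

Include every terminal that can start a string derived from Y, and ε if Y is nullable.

We compute FIRST(Y) using the standard algorithm.
FIRST(S) = {y, z}
FIRST(Y) = {x}
Therefore, FIRST(Y) = {x}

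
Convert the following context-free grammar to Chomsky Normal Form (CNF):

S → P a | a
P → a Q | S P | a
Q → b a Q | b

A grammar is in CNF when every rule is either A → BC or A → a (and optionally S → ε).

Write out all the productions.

TA → a; S → a; P → a; TB → b; Q → b; S → P TA; P → TA Q; P → S P; Q → TB X0; X0 → TA Q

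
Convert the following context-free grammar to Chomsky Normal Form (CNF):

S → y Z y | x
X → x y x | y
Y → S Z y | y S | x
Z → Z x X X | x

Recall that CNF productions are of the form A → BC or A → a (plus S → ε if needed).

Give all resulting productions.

TY → y; S → x; TX → x; X → y; Y → x; Z → x; S → TY X0; X0 → Z TY; X → TX X1; X1 → TY TX; Y → S X2; X2 → Z TY; Y → TY S; Z → Z X3; X3 → TX X4; X4 → X X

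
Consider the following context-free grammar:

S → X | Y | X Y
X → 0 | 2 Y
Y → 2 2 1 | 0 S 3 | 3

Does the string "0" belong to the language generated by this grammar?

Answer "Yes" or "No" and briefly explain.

Yes - a valid derivation exists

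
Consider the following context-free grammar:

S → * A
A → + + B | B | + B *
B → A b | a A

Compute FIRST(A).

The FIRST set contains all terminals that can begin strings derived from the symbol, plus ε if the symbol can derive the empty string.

We compute FIRST(A) using the standard algorithm.
FIRST(A) = {+, a}
FIRST(B) = {+, a}
FIRST(S) = {*}
Therefore, FIRST(A) = {+, a}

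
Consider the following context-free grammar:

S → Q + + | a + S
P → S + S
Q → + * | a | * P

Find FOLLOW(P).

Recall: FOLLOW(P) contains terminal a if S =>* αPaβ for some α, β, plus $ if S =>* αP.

We compute FOLLOW(P) using the standard algorithm.
FOLLOW(S) starts with {$}.
FIRST(P) = {*, +, a}
FIRST(Q) = {*, +, a}
FIRST(S) = {*, +, a}
FOLLOW(P) = {+}
FOLLOW(Q) = {+}
FOLLOW(S) = {$, +}
Therefore, FOLLOW(P) = {+}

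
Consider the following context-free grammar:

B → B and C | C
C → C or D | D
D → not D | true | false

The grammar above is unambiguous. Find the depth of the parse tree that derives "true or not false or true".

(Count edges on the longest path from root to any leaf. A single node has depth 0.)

5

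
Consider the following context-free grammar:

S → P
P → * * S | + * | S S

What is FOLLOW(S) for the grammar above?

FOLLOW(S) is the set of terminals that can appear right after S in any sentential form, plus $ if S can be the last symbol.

We compute FOLLOW(S) using the standard algorithm.
FOLLOW(S) starts with {$}.
FIRST(P) = {*, +}
FIRST(S) = {*, +}
FOLLOW(P) = {$, *, +}
FOLLOW(S) = {$, *, +}
Therefore, FOLLOW(S) = {$, *, +}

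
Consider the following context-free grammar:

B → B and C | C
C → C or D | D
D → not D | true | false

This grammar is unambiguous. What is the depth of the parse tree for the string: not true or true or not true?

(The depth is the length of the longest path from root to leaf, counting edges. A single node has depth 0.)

6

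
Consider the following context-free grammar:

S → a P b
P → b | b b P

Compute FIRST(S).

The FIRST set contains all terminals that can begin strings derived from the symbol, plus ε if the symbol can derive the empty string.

We compute FIRST(S) using the standard algorithm.
FIRST(P) = {b}
FIRST(S) = {a}
Therefore, FIRST(S) = {a}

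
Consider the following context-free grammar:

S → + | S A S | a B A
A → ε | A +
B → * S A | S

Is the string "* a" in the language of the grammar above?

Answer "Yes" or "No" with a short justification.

No - no valid derivation exists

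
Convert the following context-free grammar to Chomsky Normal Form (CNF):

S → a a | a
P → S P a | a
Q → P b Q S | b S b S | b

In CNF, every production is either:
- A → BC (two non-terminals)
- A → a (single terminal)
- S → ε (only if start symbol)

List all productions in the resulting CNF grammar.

TA → a; S → a; P → a; TB → b; Q → b; S → TA TA; P → S X0; X0 → P TA; Q → P X1; X1 → TB X2; X2 → Q S; Q → TB X3; X3 → S X4; X4 → TB S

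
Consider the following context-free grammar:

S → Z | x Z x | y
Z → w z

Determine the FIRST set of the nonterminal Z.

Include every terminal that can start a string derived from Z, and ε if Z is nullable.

We compute FIRST(Z) using the standard algorithm.
FIRST(S) = {w, x, y}
FIRST(Z) = {w}
Therefore, FIRST(Z) = {w}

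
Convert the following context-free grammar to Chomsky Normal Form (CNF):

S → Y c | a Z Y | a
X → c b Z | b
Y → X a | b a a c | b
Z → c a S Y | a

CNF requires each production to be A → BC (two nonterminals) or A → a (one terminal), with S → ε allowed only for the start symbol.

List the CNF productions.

TC → c; TA → a; S → a; TB → b; X → b; Y → b; Z → a; S → Y TC; S → TA X0; X0 → Z Y; X → TC X1; X1 → TB Z; Y → X TA; Y → TB X2; X2 → TA X3; X3 → TA TC; Z → TC X4; X4 → TA X5; X5 → S Y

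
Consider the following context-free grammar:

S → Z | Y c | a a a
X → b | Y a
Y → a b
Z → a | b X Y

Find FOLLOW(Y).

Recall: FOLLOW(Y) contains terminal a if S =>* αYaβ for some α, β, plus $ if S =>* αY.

We compute FOLLOW(Y) using the standard algorithm.
FOLLOW(S) starts with {$}.
FIRST(S) = {a, b}
FIRST(X) = {a, b}
FIRST(Y) = {a}
FIRST(Z) = {a, b}
FOLLOW(S) = {$}
FOLLOW(X) = {a}
FOLLOW(Y) = {$, a, c}
FOLLOW(Z) = {$}
Therefore, FOLLOW(Y) = {$, a, c}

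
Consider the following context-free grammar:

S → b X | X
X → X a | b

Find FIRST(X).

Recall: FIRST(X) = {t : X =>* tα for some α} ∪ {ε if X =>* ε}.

We compute FIRST(X) using the standard algorithm.
FIRST(S) = {b}
FIRST(X) = {b}
Therefore, FIRST(X) = {b}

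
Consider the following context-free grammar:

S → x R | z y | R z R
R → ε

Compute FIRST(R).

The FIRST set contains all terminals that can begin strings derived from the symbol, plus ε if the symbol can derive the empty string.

We compute FIRST(R) using the standard algorithm.
FIRST(R) = {ε}
FIRST(S) = {x, z}
Therefore, FIRST(R) = {ε}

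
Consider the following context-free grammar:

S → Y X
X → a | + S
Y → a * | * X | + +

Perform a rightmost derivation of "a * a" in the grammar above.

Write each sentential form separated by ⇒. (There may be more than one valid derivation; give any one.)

S ⇒ Y X ⇒ Y a ⇒ a * a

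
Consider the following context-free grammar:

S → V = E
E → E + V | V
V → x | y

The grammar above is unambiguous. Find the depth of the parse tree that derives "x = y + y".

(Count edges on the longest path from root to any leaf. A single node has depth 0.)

4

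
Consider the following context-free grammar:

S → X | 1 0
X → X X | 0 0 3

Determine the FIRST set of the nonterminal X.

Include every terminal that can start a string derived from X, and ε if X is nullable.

We compute FIRST(X) using the standard algorithm.
FIRST(S) = {0, 1}
FIRST(X) = {0}
Therefore, FIRST(X) = {0}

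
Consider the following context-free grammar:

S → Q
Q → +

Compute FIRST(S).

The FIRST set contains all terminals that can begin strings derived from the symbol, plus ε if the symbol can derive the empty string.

We compute FIRST(S) using the standard algorithm.
FIRST(Q) = {+}
FIRST(S) = {+}
Therefore, FIRST(S) = {+}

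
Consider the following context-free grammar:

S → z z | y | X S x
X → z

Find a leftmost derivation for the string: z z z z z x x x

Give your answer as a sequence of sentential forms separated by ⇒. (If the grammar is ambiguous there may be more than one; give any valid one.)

S ⇒ X S x ⇒ z S x ⇒ z X S x x ⇒ z z S x x ⇒ z z X S x x x ⇒ z z z S x x x ⇒ z z z z z x x x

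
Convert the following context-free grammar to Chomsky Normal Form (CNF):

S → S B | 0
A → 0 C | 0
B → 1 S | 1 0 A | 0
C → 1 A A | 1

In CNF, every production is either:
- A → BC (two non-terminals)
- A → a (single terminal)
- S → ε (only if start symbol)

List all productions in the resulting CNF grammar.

S → 0; T0 → 0; A → 0; T1 → 1; B → 0; C → 1; S → S B; A → T0 C; B → T1 S; B → T1 X0; X0 → T0 A; C → T1 X1; X1 → A A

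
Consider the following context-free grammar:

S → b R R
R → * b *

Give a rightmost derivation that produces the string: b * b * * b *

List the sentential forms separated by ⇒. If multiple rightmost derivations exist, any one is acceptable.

S ⇒ b R R ⇒ b R * b * ⇒ b * b * * b *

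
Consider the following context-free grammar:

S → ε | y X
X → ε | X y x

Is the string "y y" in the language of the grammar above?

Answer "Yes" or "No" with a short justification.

No - no valid derivation exists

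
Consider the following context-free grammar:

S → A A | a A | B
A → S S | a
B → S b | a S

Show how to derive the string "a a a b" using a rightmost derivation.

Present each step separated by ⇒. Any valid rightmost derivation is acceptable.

S ⇒ B ⇒ S b ⇒ B b ⇒ a S b ⇒ a a A b ⇒ a a a b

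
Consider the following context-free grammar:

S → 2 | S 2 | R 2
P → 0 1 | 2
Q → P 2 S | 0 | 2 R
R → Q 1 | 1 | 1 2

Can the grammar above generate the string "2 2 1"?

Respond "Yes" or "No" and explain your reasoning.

No - no valid derivation exists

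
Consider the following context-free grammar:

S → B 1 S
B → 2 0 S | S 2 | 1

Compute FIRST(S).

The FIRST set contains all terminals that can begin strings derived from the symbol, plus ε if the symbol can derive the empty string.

We compute FIRST(S) using the standard algorithm.
FIRST(B) = {1, 2}
FIRST(S) = {1, 2}
Therefore, FIRST(S) = {1, 2}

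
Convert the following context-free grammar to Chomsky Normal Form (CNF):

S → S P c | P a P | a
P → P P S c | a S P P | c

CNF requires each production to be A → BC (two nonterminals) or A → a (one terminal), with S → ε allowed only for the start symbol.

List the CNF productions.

TC → c; TA → a; S → a; P → c; S → S X0; X0 → P TC; S → P X1; X1 → TA P; P → P X2; X2 → P X3; X3 → S TC; P → TA X4; X4 → S X5; X5 → P P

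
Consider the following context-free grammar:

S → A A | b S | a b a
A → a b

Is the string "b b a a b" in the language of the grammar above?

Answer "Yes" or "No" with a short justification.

No - no valid derivation exists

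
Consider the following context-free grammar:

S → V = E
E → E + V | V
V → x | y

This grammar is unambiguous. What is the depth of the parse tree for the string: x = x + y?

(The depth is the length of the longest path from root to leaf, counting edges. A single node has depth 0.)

4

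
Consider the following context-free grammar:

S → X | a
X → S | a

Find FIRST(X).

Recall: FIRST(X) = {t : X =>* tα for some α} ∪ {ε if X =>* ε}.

We compute FIRST(X) using the standard algorithm.
FIRST(S) = {a}
FIRST(X) = {a}
Therefore, FIRST(X) = {a}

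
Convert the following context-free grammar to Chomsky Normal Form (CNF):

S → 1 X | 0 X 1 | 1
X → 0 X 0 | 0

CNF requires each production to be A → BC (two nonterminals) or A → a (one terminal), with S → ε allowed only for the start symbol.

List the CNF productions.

T1 → 1; T0 → 0; S → 1; X → 0; S → T1 X; S → T0 X0; X0 → X T1; X → T0 X1; X1 → X T0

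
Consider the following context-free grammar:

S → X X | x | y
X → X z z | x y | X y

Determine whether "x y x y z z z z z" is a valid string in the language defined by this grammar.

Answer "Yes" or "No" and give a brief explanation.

No - no valid derivation exists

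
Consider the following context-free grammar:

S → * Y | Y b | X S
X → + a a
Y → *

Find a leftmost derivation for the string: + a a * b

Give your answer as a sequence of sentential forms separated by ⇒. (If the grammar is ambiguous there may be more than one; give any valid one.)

S ⇒ X S ⇒ + a a S ⇒ + a a Y b ⇒ + a a * b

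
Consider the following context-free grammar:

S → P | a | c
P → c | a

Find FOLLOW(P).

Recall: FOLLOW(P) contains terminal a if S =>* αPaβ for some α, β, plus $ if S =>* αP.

We compute FOLLOW(P) using the standard algorithm.
FOLLOW(S) starts with {$}.
FIRST(P) = {a, c}
FIRST(S) = {a, c}
FOLLOW(P) = {$}
FOLLOW(S) = {$}
Therefore, FOLLOW(P) = {$}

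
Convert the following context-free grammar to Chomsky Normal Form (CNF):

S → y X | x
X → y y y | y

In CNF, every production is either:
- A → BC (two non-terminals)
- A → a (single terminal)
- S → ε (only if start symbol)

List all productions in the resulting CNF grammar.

TY → y; S → x; X → y; S → TY X; X → TY X0; X0 → TY TY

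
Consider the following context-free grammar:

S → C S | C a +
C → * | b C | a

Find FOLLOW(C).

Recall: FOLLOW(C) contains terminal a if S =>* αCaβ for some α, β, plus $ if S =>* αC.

We compute FOLLOW(C) using the standard algorithm.
FOLLOW(S) starts with {$}.
FIRST(C) = {*, a, b}
FIRST(S) = {*, a, b}
FOLLOW(C) = {*, a, b}
FOLLOW(S) = {$}
Therefore, FOLLOW(C) = {*, a, b}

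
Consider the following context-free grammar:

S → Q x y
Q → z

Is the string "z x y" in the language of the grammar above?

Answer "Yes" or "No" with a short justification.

Yes - a valid derivation exists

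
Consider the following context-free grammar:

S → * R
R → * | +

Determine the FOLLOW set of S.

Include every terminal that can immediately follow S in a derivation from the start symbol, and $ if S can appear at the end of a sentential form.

We compute FOLLOW(S) using the standard algorithm.
FOLLOW(S) starts with {$}.
FIRST(R) = {*, +}
FIRST(S) = {*}
FOLLOW(R) = {$}
FOLLOW(S) = {$}
Therefore, FOLLOW(S) = {$}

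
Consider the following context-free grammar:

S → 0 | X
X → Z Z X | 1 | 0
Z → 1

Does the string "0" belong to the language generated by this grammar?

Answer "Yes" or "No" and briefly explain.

Yes - a valid derivation exists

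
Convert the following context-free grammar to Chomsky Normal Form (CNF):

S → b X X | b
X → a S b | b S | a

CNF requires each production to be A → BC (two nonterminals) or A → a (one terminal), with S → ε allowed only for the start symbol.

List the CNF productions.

TB → b; S → b; TA → a; X → a; S → TB X0; X0 → X X; X → TA X1; X1 → S TB; X → TB S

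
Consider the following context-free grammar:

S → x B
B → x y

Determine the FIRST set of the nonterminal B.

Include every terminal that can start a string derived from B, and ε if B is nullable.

We compute FIRST(B) using the standard algorithm.
FIRST(B) = {x}
FIRST(S) = {x}
Therefore, FIRST(B) = {x}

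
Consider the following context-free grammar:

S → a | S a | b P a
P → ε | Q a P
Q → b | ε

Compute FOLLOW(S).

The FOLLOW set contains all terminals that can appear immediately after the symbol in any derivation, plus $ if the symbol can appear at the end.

We compute FOLLOW(S) using the standard algorithm.
FOLLOW(S) starts with {$}.
FIRST(P) = {a, b, ε}
FIRST(Q) = {b, ε}
FIRST(S) = {a, b}
FOLLOW(P) = {a}
FOLLOW(Q) = {a}
FOLLOW(S) = {$, a}
Therefore, FOLLOW(S) = {$, a}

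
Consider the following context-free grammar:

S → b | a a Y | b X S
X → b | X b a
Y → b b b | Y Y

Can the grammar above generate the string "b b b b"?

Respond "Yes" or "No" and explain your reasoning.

No - no valid derivation exists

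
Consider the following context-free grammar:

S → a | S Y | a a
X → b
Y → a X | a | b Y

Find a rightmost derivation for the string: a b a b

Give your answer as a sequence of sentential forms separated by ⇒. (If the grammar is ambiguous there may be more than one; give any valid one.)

S ⇒ S Y ⇒ S b Y ⇒ S b a X ⇒ S b a b ⇒ a b a b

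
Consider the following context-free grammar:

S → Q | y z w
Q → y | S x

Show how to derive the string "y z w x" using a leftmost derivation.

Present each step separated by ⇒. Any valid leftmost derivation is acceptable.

S ⇒ Q ⇒ S x ⇒ y z w x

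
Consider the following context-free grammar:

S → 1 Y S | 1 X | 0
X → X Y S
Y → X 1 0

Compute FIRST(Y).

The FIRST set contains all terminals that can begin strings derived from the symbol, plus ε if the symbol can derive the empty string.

We compute FIRST(Y) using the standard algorithm.
FIRST(S) = {0, 1}
FIRST(X) = {}
FIRST(Y) = {}
Therefore, FIRST(Y) = {}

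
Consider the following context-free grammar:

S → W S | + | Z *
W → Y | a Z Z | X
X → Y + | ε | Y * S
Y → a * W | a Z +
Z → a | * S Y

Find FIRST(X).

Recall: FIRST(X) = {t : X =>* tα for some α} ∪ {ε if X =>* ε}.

We compute FIRST(X) using the standard algorithm.
FIRST(S) = {*, +, a}
FIRST(W) = {a, ε}
FIRST(X) = {a, ε}
FIRST(Y) = {a}
FIRST(Z) = {*, a}
Therefore, FIRST(X) = {a, ε}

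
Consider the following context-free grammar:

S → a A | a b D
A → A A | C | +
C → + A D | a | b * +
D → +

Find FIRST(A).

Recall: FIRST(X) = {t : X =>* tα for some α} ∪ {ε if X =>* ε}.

We compute FIRST(A) using the standard algorithm.
FIRST(A) = {+, a, b}
FIRST(C) = {+, a, b}
FIRST(D) = {+}
FIRST(S) = {a}
Therefore, FIRST(A) = {+, a, b}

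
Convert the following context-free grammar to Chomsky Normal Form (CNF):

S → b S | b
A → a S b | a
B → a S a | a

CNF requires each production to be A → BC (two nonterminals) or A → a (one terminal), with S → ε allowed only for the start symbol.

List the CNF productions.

TB → b; S → b; TA → a; A → a; B → a; S → TB S; A → TA X0; X0 → S TB; B → TA X1; X1 → S TA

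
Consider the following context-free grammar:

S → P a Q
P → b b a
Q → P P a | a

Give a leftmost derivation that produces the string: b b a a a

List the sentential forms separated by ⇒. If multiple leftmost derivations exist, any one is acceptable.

S ⇒ P a Q ⇒ b b a a Q ⇒ b b a a a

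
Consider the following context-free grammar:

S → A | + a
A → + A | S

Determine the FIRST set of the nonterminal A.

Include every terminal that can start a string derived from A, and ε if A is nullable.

We compute FIRST(A) using the standard algorithm.
FIRST(A) = {+}
FIRST(S) = {+}
Therefore, FIRST(A) = {+}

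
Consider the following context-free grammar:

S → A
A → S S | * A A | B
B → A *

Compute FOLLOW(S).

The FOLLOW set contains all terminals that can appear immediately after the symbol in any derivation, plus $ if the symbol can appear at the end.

We compute FOLLOW(S) using the standard algorithm.
FOLLOW(S) starts with {$}.
FIRST(A) = {*}
FIRST(B) = {*}
FIRST(S) = {*}
FOLLOW(A) = {$, *}
FOLLOW(B) = {$, *}
FOLLOW(S) = {$, *}
Therefore, FOLLOW(S) = {$, *}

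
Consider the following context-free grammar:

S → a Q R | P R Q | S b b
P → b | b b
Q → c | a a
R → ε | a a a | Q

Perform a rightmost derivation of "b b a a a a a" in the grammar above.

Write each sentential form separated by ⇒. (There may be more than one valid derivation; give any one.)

S ⇒ P R Q ⇒ P R a a ⇒ P a a a a a ⇒ b b a a a a a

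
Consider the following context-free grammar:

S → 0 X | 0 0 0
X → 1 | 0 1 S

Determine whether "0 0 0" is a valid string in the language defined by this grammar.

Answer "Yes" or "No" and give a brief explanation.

Yes - a valid derivation exists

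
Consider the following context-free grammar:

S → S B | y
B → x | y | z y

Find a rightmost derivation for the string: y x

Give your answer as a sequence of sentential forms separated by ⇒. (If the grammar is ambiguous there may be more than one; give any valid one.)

S ⇒ S B ⇒ S x ⇒ y x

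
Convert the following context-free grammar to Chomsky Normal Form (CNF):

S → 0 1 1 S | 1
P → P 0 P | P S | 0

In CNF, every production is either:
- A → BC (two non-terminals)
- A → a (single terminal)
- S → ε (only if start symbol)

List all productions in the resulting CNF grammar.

T0 → 0; T1 → 1; S → 1; P → 0; S → T0 X0; X0 → T1 X1; X1 → T1 S; P → P X2; X2 → T0 P; P → P S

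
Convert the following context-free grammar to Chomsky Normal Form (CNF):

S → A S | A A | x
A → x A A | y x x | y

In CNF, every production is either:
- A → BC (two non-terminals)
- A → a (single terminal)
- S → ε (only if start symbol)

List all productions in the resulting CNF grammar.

S → x; TX → x; TY → y; A → y; S → A S; S → A A; A → TX X0; X0 → A A; A → TY X1; X1 → TX TX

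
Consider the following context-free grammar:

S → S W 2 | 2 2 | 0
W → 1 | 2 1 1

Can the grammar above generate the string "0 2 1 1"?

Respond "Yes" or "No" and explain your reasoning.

No - no valid derivation exists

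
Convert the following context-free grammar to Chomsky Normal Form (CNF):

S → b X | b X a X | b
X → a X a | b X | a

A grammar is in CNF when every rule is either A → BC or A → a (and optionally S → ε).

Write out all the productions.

TB → b; TA → a; S → b; X → a; S → TB X; S → TB X0; X0 → X X1; X1 → TA X; X → TA X2; X2 → X TA; X → TB X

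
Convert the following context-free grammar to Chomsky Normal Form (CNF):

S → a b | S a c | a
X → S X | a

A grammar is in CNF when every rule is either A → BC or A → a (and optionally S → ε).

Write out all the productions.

TA → a; TB → b; TC → c; S → a; X → a; S → TA TB; S → S X0; X0 → TA TC; X → S X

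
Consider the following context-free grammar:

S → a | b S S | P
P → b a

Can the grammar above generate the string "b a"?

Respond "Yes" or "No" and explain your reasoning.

Yes - a valid derivation exists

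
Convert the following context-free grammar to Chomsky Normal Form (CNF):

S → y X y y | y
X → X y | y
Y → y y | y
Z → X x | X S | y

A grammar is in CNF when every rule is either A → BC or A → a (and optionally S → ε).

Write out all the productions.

TY → y; S → y; X → y; Y → y; TX → x; Z → y; S → TY X0; X0 → X X1; X1 → TY TY; X → X TY; Y → TY TY; Z → X TX; Z → X S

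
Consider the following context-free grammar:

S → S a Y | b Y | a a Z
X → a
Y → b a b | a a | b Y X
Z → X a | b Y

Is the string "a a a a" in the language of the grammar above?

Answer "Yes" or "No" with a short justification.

Yes - a valid derivation exists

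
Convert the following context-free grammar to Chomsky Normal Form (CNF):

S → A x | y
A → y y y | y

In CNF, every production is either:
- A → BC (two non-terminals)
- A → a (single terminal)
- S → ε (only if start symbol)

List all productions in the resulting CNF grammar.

TX → x; S → y; TY → y; A → y; S → A TX; A → TY X0; X0 → TY TY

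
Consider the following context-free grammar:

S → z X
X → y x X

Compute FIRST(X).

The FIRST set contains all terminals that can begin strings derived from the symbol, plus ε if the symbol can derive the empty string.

We compute FIRST(X) using the standard algorithm.
FIRST(S) = {z}
FIRST(X) = {y}
Therefore, FIRST(X) = {y}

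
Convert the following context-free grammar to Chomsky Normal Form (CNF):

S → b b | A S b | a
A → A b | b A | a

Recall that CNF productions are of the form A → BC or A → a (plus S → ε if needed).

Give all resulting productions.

TB → b; S → a; A → a; S → TB TB; S → A X0; X0 → S TB; A → A TB; A → TB A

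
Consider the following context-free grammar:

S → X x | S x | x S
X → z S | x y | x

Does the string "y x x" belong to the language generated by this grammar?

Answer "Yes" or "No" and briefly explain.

No - no valid derivation exists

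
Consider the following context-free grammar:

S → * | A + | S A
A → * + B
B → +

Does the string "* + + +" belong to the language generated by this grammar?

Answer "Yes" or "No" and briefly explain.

Yes - a valid derivation exists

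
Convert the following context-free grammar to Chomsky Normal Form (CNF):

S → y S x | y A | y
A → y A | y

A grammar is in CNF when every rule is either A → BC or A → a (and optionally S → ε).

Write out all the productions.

TY → y; TX → x; S → y; A → y; S → TY X0; X0 → S TX; S → TY A; A → TY A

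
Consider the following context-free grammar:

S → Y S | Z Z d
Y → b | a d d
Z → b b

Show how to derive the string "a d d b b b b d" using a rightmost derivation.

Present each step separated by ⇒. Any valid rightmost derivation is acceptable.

S ⇒ Y S ⇒ Y Z Z d ⇒ Y Z b b d ⇒ Y b b b b d ⇒ a d d b b b b d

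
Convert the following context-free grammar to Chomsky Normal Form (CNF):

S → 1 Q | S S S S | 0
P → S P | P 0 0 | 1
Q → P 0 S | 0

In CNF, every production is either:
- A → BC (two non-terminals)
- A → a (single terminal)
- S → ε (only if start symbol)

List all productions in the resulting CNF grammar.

T1 → 1; S → 0; T0 → 0; P → 1; Q → 0; S → T1 Q; S → S X0; X0 → S X1; X1 → S S; P → S P; P → P X2; X2 → T0 T0; Q → P X3; X3 → T0 S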